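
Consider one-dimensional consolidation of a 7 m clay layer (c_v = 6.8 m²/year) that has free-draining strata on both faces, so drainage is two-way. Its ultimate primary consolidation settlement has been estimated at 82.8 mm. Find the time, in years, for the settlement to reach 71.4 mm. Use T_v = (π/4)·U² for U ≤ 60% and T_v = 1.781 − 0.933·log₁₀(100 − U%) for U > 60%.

t ≈ 1.29 years

Drainage path length: H_d = H/2 = 3.5 m (double drainage).
U = S(t)/S_ult = 71.4/82.8 = 0.8623.
U > 60%: T_v = 1.781 − 0.933·log₁₀(100 − 86.232) = 0.71843.
t = T_v·H_d²/c_v = 0.71843×3.5²/6.8 = 1.294 years.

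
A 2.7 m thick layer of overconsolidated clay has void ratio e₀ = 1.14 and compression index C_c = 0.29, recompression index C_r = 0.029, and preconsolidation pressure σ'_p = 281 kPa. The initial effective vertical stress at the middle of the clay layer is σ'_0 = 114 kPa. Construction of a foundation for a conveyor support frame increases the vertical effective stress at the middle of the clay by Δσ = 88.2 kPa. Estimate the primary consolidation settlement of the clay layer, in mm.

S_c ≈ 9.11 mm

Final effective stress: σ'_f = 114 + 88.2 = 202.2 kPa.
σ'_f = 202.2 ≤ σ'_p = 281 kPa, so the clay remains overconsolidated and only the recompression index applies:
S_c = C_r·H/(1+e₀)·log₁₀(σ'_f/σ'_0) = 0.029×2.7/2.14×log₁₀(202.2/114)
    = 0.036589 × 0.24888 = 0.009106 m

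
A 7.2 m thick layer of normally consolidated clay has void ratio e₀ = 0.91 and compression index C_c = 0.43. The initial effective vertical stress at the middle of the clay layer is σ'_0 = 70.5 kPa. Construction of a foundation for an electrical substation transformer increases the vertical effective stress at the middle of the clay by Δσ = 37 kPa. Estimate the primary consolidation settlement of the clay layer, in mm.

S_c ≈ 297 mm

Final effective stress: σ'_f = σ'_0 + Δσ = 70.5 + 37 = 107.5 kPa.
Normally consolidated clay, so the full stress increment lies on the virgin compression line:
S_c = C_c·H/(1+e₀)·log₁₀(σ'_f/σ'_0) = 0.43×7.2/(1+0.91)×log₁₀(107.5/70.5)
    = 1.6209 × 0.18322 = 0.297 m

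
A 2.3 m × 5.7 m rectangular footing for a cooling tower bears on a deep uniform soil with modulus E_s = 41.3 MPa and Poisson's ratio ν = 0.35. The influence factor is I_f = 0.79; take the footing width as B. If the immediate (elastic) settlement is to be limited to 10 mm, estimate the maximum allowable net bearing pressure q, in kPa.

E_s = 41.3 MPa = 41300 kPa.
S_e = q·B·(1−ν²)/E_s · I_f  ⇒  q = S_e·E_s / (B·(1−ν²)·I_f).
q = 0.01 × 41300 / (2.3 × 0.8775 × 0.79) = 259 kPa

q ≈ 259 kPa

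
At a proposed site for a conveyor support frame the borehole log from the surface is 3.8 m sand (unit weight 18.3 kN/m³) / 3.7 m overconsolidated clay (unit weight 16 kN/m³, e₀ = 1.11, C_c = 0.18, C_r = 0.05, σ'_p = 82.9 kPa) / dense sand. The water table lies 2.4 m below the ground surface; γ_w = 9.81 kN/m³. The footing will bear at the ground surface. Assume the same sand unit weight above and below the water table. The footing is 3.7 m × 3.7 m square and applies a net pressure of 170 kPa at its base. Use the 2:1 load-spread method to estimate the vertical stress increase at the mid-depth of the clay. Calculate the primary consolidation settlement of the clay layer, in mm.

Mid-depth of clay below the ground surface: z = 3.8 + 3.7/2 = 5.65 m.
Total vertical stress at mid-clay: σ_v = 18.3×3.8 + 16×1.85 = 99.14 kPa.
Pore pressure: u = 9.81×(5.65 − 2.4) = 31.883 kPa.
Initial effective stress: σ'_0 = σ_v − u = 99.14 − 31.883 = 67.257 kPa.
Stress increase at mid-clay by the 2:1 spreading method:
Δσ = qBL/((B+z)(L+z)) = 170×3.7×3.7/((3.7+5.65)(3.7+5.65)) = 26.621 kPa
Final effective stress: σ'_f = 67.257 + 26.621 = 93.878 kPa.
σ'_f = 93.878 > σ'_p = 82.9 kPa, so the stress path crosses the preconsolidation pressure — recompression up to σ'_p, then virgin compression beyond:
S_c = H/(1+e₀)·[C_r·log₁₀(σ'_p/σ'_0) + C_c·log₁₀(σ'_f/σ'_p)]
    = 3.7/2.11 × [0.05×log₁₀(82.9/67.257) + 0.18×log₁₀(93.878/82.9)]
    = 1.7536 × [0.0045409 + 0.0097217] = 0.02501 m

S_c ≈ 25 mm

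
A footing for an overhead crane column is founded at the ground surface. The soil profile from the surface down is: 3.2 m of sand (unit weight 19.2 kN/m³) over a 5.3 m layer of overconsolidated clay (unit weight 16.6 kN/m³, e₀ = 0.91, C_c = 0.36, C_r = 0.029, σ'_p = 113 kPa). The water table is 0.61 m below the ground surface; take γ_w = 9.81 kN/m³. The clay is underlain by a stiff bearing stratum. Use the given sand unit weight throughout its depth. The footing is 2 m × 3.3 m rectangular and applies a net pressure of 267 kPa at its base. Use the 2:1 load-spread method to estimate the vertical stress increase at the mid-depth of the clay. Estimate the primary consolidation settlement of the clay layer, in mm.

Mid-depth of clay below the ground surface: z = 3.2 + 5.3/2 = 5.85 m.
Total vertical stress at mid-clay: σ_v = 19.2×3.2 + 16.6×2.65 = 105.43 kPa.
Pore pressure: u = 9.81×(5.85 − 0.61) = 51.404 kPa.
Initial effective stress: σ'_0 = σ_v − u = 105.43 − 51.404 = 54.026 kPa.
Stress increase at mid-clay by the 2:1 spreading method:
Δσ = qBL/((B+z)(L+z)) = 267×2×3.3/((2+5.85)(3.3+5.85)) = 24.534 kPa
Final effective stress: σ'_f = 54.026 + 24.534 = 78.56 kPa.
σ'_f = 78.56 ≤ σ'_p = 113 kPa, so the clay remains overconsolidated and only the recompression index applies:
S_c = C_r·H/(1+e₀)·log₁₀(σ'_f/σ'_0) = 0.029×5.3/1.91×log₁₀(78.56/54.026)
    = 0.080472 × 0.1626 = 0.01308 m

S_c ≈ 13.1 mm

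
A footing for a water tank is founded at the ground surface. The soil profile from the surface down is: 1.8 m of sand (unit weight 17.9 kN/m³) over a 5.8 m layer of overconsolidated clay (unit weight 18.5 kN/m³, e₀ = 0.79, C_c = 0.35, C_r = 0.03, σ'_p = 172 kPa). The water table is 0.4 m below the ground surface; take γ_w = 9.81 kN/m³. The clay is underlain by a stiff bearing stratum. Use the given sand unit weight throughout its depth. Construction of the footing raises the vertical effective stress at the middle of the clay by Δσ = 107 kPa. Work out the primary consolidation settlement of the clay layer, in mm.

Mid-depth of clay below the ground surface: z = 1.8 + 5.8/2 = 4.7 m.
Total vertical stress at mid-clay: σ_v = 17.9×1.8 + 18.5×2.9 = 85.87 kPa.
Pore pressure: u = 9.81×(4.7 − 0.4) = 42.183 kPa.
Initial effective stress: σ'_0 = σ_v − u = 85.87 − 42.183 = 43.687 kPa.
Final effective stress: σ'_f = 43.687 + 107 = 150.69 kPa.
σ'_f = 150.69 ≤ σ'_p = 172 kPa, so the clay remains overconsolidated and only the recompression index applies:
S_c = C_r·H/(1+e₀)·log₁₀(σ'_f/σ'_0) = 0.03×5.8/1.79×log₁₀(150.69/43.687)
    = 0.097206 × 0.53773 = 0.05227 m

S_c ≈ 52.3 mm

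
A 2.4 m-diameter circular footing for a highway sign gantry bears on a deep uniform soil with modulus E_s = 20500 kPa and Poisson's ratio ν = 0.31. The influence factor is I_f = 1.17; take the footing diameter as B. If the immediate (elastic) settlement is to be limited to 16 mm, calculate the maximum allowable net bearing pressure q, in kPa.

S_e = q·B·(1−ν²)/E_s · I_f  ⇒  q = S_e·E_s / (B·(1−ν²)·I_f).
q = 0.016 × 20500 / (2.4 × 0.9039 × 1.17) = 129.2 kPa

q ≈ 129 kPa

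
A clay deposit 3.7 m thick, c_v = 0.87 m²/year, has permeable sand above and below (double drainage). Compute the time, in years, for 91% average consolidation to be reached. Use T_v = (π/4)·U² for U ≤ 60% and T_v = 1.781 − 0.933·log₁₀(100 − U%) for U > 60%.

t ≈ 3.5 years

Drainage path length: H_d = H/2 = 1.85 m (double drainage).
U > 60%: T_v = 1.781 − 0.933·log₁₀(100 − 91) = 0.89069.
t = T_v·H_d²/c_v = 0.89069×1.85²/0.87 = 3.504 years.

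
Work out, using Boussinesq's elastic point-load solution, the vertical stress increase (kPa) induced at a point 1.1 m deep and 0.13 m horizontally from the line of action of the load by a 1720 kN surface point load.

Boussinesq vertical stress below a point load on an elastic half-space:
Δσ_z = 3P/(2πz²) · [1 + (r/z)²]^(−5/2)
r/z = 0.13/1.1 = 0.11818; [1+(r/z)²]^(−5/2) = 0.96592.
Δσ_z = 3×1720/(2π×1.1²) × 0.96592 = 678.71 × 0.96592 = 655.6 kPa

Δσ_z ≈ 656 kPa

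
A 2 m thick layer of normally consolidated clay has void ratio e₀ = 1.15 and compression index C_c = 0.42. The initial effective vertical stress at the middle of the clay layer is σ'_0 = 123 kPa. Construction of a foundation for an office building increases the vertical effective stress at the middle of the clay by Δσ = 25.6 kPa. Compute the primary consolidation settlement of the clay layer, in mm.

Final effective stress: σ'_f = σ'_0 + Δσ = 123 + 25.6 = 148.6 kPa.
Normally consolidated clay, so the full stress increment lies on the virgin compression line:
S_c = C_c·H/(1+e₀)·log₁₀(σ'_f/σ'_0) = 0.42×2/(1+1.15)×log₁₀(148.6/123)
    = 0.3907 × 0.082114 = 0.03208 m

S_c ≈ 32.1 mm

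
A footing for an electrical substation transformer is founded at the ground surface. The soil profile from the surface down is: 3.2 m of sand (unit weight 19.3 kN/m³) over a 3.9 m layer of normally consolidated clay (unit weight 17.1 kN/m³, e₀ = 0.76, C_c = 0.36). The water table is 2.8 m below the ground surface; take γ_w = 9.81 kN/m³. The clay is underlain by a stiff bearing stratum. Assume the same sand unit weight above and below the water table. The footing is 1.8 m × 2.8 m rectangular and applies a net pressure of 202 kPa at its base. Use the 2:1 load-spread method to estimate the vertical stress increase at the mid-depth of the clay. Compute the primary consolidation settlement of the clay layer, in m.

S_c ≈ 0.0789 m

Mid-depth of clay below the ground surface: z = 3.2 + 3.9/2 = 5.15 m.
Total vertical stress at mid-clay: σ_v = 19.3×3.2 + 17.1×1.95 = 95.105 kPa.
Pore pressure: u = 9.81×(5.15 − 2.8) = 23.054 kPa.
Initial effective stress: σ'_0 = σ_v − u = 95.105 − 23.054 = 72.051 kPa.
Stress increase at mid-clay by the 2:1 spreading method:
Δσ = qBL/((B+z)(L+z)) = 202×1.8×2.8/((1.8+5.15)(2.8+5.15)) = 18.426 kPa
Final effective stress: σ'_f = σ'_0 + Δσ = 72.051 + 18.426 = 90.477 kPa.
Normally consolidated clay, so the full stress increment lies on the virgin compression line:
S_c = C_c·H/(1+e₀)·log₁₀(σ'_f/σ'_0) = 0.36×3.9/(1+0.76)×log₁₀(90.477/72.051)
    = 0.79773 × 0.098898 = 0.07889 m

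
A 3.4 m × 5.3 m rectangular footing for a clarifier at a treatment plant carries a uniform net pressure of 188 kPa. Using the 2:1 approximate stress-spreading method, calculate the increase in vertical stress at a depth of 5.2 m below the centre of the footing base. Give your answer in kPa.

By the 2:1 method the load spreads at 1 horizontal : 2 vertical, so at depth z the loaded area has grown by z in each plan dimension:
Δσ = qBL/((B+z)(L+z)) = 188×3.4×5.3/((3.4+5.2)(5.3+5.2)) = 37.517 kPa

Δσ_z ≈ 37.5 kPa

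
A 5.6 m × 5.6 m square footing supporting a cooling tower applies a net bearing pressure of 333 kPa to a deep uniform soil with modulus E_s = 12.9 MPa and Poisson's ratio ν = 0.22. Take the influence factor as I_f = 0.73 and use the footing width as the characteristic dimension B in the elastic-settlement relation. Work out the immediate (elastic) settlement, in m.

Immediate (elastic) settlement: S_e = q·B·(1−ν²)/E_s · I_f.
E_s = 12.9 MPa = 12900 kPa.
S_e = 333 × 5.6 × (1 − 0.22²) / 12900 × 0.73
    = 333 × 5.6 × 0.9516 / 12900 × 0.73
    = 0.1004 m

S_e ≈ 0.1 m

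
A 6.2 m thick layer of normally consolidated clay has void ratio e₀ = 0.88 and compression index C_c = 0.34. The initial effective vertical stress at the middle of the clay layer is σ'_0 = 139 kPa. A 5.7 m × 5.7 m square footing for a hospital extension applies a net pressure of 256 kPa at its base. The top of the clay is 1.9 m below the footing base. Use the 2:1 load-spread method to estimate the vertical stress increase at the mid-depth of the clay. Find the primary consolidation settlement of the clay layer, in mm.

S_c ≈ 205 mm

Mid-depth of clay below the footing base: z = 1.9 + 6.2/2 = 5 m.
Stress increase at mid-clay by the 2:1 spreading method:
Δσ = qBL/((B+z)(L+z)) = 256×5.7×5.7/((5.7+5)(5.7+5)) = 72.648 kPa
Final effective stress: σ'_f = σ'_0 + Δσ = 139 + 72.648 = 211.65 kPa.
Normally consolidated clay, so the full stress increment lies on the virgin compression line:
S_c = C_c·H/(1+e₀)·log₁₀(σ'_f/σ'_0) = 0.34×6.2/(1+0.88)×log₁₀(211.65/139)
    = 1.1213 × 0.1826 = 0.2047 m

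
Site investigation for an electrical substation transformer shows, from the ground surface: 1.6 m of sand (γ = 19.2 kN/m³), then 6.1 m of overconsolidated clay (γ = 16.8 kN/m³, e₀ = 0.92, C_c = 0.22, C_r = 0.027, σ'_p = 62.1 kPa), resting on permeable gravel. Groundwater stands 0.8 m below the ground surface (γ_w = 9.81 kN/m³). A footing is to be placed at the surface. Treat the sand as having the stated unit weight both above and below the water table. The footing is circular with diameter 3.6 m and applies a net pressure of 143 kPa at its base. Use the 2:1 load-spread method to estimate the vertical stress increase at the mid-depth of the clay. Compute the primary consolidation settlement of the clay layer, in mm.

Mid-depth of clay below the ground surface: z = 1.6 + 6.1/2 = 4.65 m.
Total vertical stress at mid-clay: σ_v = 19.2×1.6 + 16.8×3.05 = 81.96 kPa.
Pore pressure: u = 9.81×(4.65 − 0.8) = 37.769 kPa.
Initial effective stress: σ'_0 = σ_v − u = 81.96 − 37.769 = 44.191 kPa.
Stress increase at mid-clay by the 2:1 spreading method:
Δσ ≈ qD²/(D+z)² = 143×3.6²/(3.6+4.65)² = 27.229 kPa
Final effective stress: σ'_f = 44.191 + 27.229 = 71.42 kPa.
σ'_f = 71.42 > σ'_p = 62.1 kPa, so the stress path crosses the preconsolidation pressure — recompression up to σ'_p, then virgin compression beyond:
S_c = H/(1+e₀)·[C_r·log₁₀(σ'_p/σ'_0) + C_c·log₁₀(σ'_f/σ'_p)]
    = 6.1/1.92 × [0.027×log₁₀(62.1/44.191) + 0.22×log₁₀(71.42/62.1)]
    = 3.1771 × [0.0039895 + 0.01336] = 0.05512 m

S_c ≈ 55.1 mm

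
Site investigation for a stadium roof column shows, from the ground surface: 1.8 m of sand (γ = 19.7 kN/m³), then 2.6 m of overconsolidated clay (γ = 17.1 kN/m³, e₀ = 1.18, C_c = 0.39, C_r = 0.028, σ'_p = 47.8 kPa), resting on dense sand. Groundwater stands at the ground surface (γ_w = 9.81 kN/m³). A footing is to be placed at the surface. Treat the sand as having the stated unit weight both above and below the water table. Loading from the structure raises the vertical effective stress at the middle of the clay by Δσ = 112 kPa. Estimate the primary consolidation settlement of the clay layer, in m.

S_c ≈ 0.224 m

Mid-depth of clay below the ground surface: z = 1.8 + 2.6/2 = 3.1 m.
Total vertical stress at mid-clay: σ_v = 19.7×1.8 + 17.1×1.3 = 57.69 kPa.
Pore pressure: u = 9.81×(3.1 − 0) = 30.411 kPa.
Initial effective stress: σ'_0 = σ_v − u = 57.69 − 30.411 = 27.279 kPa.
Final effective stress: σ'_f = 27.279 + 112 = 139.28 kPa.
σ'_f = 139.28 > σ'_p = 47.8 kPa, so the stress path crosses the preconsolidation pressure — recompression up to σ'_p, then virgin compression beyond:
S_c = H/(1+e₀)·[C_r·log₁₀(σ'_p/σ'_0) + C_c·log₁₀(σ'_f/σ'_p)]
    = 2.6/2.18 × [0.028×log₁₀(47.8/27.279) + 0.39×log₁₀(139.28/47.8)]
    = 1.1927 × [0.0068208 + 0.18114] = 0.2242 m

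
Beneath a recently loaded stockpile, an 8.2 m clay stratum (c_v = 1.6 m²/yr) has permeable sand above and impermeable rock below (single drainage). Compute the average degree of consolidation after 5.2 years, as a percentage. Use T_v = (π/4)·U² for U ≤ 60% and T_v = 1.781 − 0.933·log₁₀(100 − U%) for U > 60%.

Drainage path length: H_d = H = 8.2 m (single drainage).
T_v = c_v·t/H_d² = 1.6×5.2/8.2² = 0.12374.
T_v = 0.12374 corresponds to the U ≤ 60% branch:
U = √(4T_v/π) = 0.3969

U ≈ 39.7 %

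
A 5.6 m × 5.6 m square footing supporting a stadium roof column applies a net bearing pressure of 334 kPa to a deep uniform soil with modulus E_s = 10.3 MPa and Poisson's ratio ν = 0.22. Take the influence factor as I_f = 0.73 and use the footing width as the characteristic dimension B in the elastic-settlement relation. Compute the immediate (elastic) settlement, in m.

S_e ≈ 0.126 m

Immediate (elastic) settlement: S_e = q·B·(1−ν²)/E_s · I_f.
E_s = 10.3 MPa = 10300 kPa.
S_e = 334 × 5.6 × (1 − 0.22²) / 10300 × 0.73
    = 334 × 5.6 × 0.9516 / 10300 × 0.73
    = 0.1261 m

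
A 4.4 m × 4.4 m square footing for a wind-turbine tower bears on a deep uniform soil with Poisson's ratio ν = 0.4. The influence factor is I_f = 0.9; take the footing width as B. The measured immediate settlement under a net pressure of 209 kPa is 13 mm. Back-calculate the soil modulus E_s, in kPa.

S_e = q·B·(1−ν²)/E_s · I_f  ⇒  E_s = q·B·(1−ν²)·I_f / S_e.
E_s = 209 × 4.4 × 0.84 × 0.9 / 0.013 = 53480 kPa

E_s ≈ 53500 kPa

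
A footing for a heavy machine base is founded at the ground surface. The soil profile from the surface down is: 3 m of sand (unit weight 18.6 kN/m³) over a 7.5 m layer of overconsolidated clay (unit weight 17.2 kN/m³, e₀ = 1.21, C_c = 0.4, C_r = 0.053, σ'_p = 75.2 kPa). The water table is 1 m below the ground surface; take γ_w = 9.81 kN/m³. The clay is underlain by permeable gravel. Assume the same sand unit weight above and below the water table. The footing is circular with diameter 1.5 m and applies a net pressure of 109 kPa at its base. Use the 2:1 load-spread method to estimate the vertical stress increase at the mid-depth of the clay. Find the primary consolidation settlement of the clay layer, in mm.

Mid-depth of clay below the ground surface: z = 3 + 7.5/2 = 6.75 m.
Total vertical stress at mid-clay: σ_v = 18.6×3 + 17.2×3.75 = 120.3 kPa.
Pore pressure: u = 9.81×(6.75 − 1) = 56.408 kPa.
Initial effective stress: σ'_0 = σ_v − u = 120.3 − 56.408 = 63.892 kPa.
Stress increase at mid-clay by the 2:1 spreading method:
Δσ ≈ qD²/(D+z)² = 109×1.5²/(1.5+6.75)² = 3.6033 kPa
Final effective stress: σ'_f = 63.892 + 3.6033 = 67.495 kPa.
σ'_f = 67.495 ≤ σ'_p = 75.2 kPa, so the clay remains overconsolidated and only the recompression index applies:
S_c = C_r·H/(1+e₀)·log₁₀(σ'_f/σ'_0) = 0.053×7.5/2.21×log₁₀(67.495/63.892)
    = 0.17987 × 0.023825 = 0.004285 m

S_c ≈ 4.29 mm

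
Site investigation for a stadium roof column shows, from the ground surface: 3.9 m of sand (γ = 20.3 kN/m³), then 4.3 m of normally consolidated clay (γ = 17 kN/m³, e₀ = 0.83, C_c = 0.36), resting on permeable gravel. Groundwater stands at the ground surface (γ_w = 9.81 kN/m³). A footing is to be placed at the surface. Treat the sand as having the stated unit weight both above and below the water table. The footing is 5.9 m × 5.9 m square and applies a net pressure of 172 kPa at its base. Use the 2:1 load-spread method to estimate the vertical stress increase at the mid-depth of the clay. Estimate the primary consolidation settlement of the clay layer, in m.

Mid-depth of clay below the ground surface: z = 3.9 + 4.3/2 = 6.05 m.
Total vertical stress at mid-clay: σ_v = 20.3×3.9 + 17×2.15 = 115.72 kPa.
Pore pressure: u = 9.81×(6.05 − 0) = 59.351 kPa.
Initial effective stress: σ'_0 = σ_v − u = 115.72 − 59.351 = 56.369 kPa.
Stress increase at mid-clay by the 2:1 spreading method:
Δσ = qBL/((B+z)(L+z)) = 172×5.9×5.9/((5.9+6.05)(5.9+6.05)) = 41.927 kPa
Final effective stress: σ'_f = σ'_0 + Δσ = 56.369 + 41.927 = 98.296 kPa.
Normally consolidated clay, so the full stress increment lies on the virgin compression line:
S_c = C_c·H/(1+e₀)·log₁₀(σ'_f/σ'_0) = 0.36×4.3/(1+0.83)×log₁₀(98.296/56.369)
    = 0.8459 × 0.2415 = 0.2043 m

S_c ≈ 0.204 m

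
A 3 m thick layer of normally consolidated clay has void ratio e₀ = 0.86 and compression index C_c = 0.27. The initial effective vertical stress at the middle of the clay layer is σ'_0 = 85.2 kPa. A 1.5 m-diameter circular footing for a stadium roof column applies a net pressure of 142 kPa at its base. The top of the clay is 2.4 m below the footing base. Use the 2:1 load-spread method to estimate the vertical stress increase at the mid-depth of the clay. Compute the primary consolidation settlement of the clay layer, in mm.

S_c ≈ 22.9 mm

Mid-depth of clay below the footing base: z = 2.4 + 3/2 = 3.9 m.
Stress increase at mid-clay by the 2:1 spreading method:
Δσ ≈ qD²/(D+z)² = 142×1.5²/(1.5+3.9)² = 10.957 kPa
Final effective stress: σ'_f = σ'_0 + Δσ = 85.2 + 10.957 = 96.157 kPa.
Normally consolidated clay, so the full stress increment lies on the virgin compression line:
S_c = C_c·H/(1+e₀)·log₁₀(σ'_f/σ'_0) = 0.27×3/(1+0.86)×log₁₀(96.157/85.2)
    = 0.43548 × 0.052541 = 0.02288 m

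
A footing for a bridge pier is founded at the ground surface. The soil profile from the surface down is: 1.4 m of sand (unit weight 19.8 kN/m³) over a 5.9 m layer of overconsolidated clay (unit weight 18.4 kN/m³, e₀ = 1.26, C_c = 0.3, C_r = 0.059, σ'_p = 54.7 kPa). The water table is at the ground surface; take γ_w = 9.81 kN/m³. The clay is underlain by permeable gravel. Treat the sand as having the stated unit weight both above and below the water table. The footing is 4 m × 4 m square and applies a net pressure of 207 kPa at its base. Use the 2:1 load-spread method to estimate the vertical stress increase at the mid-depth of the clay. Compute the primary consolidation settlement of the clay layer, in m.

Mid-depth of clay below the ground surface: z = 1.4 + 5.9/2 = 4.35 m.
Total vertical stress at mid-clay: σ_v = 19.8×1.4 + 18.4×2.95 = 82 kPa.
Pore pressure: u = 9.81×(4.35 − 0) = 42.673 kPa.
Initial effective stress: σ'_0 = σ_v − u = 82 − 42.673 = 39.327 kPa.
Stress increase at mid-clay by the 2:1 spreading method:
Δσ = qBL/((B+z)(L+z)) = 207×4×4/((4+4.35)(4+4.35)) = 47.503 kPa
Final effective stress: σ'_f = 39.327 + 47.503 = 86.83 kPa.
σ'_f = 86.83 > σ'_p = 54.7 kPa, so the stress path crosses the preconsolidation pressure — recompression up to σ'_p, then virgin compression beyond:
S_c = H/(1+e₀)·[C_r·log₁₀(σ'_p/σ'_0) + C_c·log₁₀(σ'_f/σ'_p)]
    = 5.9/2.26 × [0.059×log₁₀(54.7/39.327) + 0.3×log₁₀(86.83/54.7)]
    = 2.6106 × [0.0084545 + 0.060205] = 0.1792 m

S_c ≈ 0.179 m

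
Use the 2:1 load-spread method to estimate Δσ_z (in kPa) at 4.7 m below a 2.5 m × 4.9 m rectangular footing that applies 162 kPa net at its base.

Δσ_z ≈ 28.7 kPa

By the 2:1 method the load spreads at 1 horizontal : 2 vertical, so at depth z the loaded area has grown by z in each plan dimension:
Δσ = qBL/((B+z)(L+z)) = 162×2.5×4.9/((2.5+4.7)(4.9+4.7)) = 28.711 kPa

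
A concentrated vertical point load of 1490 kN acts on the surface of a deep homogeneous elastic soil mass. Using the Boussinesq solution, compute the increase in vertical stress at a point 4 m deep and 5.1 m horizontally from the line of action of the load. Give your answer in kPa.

Δσ_z ≈ 3.98 kPa

Boussinesq vertical stress below a point load on an elastic half-space:
Δσ_z = 3P/(2πz²) · [1 + (r/z)²]^(−5/2)
r/z = 5.1/4 = 1.275; [1+(r/z)²]^(−5/2) = 0.08952.
Δσ_z = 3×1490/(2π×4²) × 0.08952 = 44.464 × 0.08952 = 3.98 kPa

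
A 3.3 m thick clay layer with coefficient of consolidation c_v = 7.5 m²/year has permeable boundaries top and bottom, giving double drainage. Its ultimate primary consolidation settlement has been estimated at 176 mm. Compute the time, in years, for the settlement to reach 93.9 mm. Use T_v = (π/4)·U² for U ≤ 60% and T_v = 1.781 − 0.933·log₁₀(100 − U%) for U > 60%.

t ≈ 0.0812 years

Drainage path length: H_d = H/2 = 1.65 m (double drainage).
U = S(t)/S_ult = 93.9/176 = 0.5335.
U ≤ 60%: T_v = (π/4)·U² = (π/4)×0.53352² = 0.22356.
t = T_v·H_d²/c_v = 0.22356×1.65²/7.5 = 0.08115 years.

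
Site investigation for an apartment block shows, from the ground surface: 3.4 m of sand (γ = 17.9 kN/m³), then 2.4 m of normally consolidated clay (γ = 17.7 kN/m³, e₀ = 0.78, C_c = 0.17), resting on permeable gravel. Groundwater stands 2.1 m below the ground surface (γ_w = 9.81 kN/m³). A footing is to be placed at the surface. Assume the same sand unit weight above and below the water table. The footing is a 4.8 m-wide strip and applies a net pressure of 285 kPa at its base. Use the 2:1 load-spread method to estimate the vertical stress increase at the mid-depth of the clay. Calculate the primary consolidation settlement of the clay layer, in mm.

S_c ≈ 125 mm

Mid-depth of clay below the ground surface: z = 3.4 + 2.4/2 = 4.6 m.
Total vertical stress at mid-clay: σ_v = 17.9×3.4 + 17.7×1.2 = 82.1 kPa.
Pore pressure: u = 9.81×(4.6 − 2.1) = 24.525 kPa.
Initial effective stress: σ'_0 = σ_v − u = 82.1 − 24.525 = 57.575 kPa.
Stress increase at mid-clay by the 2:1 spreading method:
Δσ = qB/(B+z) = 285×4.8/(4.8+4.6) = 145.53 kPa
Final effective stress: σ'_f = σ'_0 + Δσ = 57.575 + 145.53 = 203.11 kPa.
Normally consolidated clay, so the full stress increment lies on the virgin compression line:
S_c = C_c·H/(1+e₀)·log₁₀(σ'_f/σ'_0) = 0.17×2.4/(1+0.78)×log₁₀(203.11/57.575)
    = 0.22921 × 0.5475 = 0.1255 m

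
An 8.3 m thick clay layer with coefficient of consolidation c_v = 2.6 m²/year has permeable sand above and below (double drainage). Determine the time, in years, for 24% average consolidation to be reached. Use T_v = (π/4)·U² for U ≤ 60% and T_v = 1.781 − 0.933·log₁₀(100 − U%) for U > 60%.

t ≈ 0.3 years

Drainage path length: H_d = H/2 = 4.15 m (double drainage).
U ≤ 60%: T_v = (π/4)·U² = (π/4)×0.24² = 0.045239.
t = T_v·H_d²/c_v = 0.045239×4.15²/2.6 = 0.2997 years.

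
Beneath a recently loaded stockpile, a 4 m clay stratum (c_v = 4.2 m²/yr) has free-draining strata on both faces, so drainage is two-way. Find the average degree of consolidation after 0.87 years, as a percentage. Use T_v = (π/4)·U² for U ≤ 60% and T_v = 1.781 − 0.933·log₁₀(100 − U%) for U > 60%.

U ≈ 91.5 %

Drainage path length: H_d = H/2 = 2 m (double drainage).
T_v = c_v·t/H_d² = 4.2×0.87/2² = 0.9135.
T_v = 0.9135 corresponds to the U > 60% branch:
U = 1 − 10^((1.781 − T_v)/0.933)/100 = 0.9149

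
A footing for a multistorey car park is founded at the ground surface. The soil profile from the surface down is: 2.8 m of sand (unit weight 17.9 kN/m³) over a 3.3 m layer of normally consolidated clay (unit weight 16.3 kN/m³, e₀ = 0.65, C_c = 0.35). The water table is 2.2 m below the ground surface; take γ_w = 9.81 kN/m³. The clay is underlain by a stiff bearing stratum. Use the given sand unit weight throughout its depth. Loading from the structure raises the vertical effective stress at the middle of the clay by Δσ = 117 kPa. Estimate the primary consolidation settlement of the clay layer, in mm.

Mid-depth of clay below the ground surface: z = 2.8 + 3.3/2 = 4.45 m.
Total vertical stress at mid-clay: σ_v = 17.9×2.8 + 16.3×1.65 = 77.015 kPa.
Pore pressure: u = 9.81×(4.45 − 2.2) = 22.073 kPa.
Initial effective stress: σ'_0 = σ_v − u = 77.015 − 22.073 = 54.942 kPa.
Final effective stress: σ'_f = σ'_0 + Δσ = 54.942 + 117 = 171.94 kPa.
Normally consolidated clay, so the full stress increment lies on the virgin compression line:
S_c = C_c·H/(1+e₀)·log₁₀(σ'_f/σ'_0) = 0.35×3.3/(1+0.65)×log₁₀(171.94/54.942)
    = 0.7 × 0.49547 = 0.3468 m

S_c ≈ 347 mm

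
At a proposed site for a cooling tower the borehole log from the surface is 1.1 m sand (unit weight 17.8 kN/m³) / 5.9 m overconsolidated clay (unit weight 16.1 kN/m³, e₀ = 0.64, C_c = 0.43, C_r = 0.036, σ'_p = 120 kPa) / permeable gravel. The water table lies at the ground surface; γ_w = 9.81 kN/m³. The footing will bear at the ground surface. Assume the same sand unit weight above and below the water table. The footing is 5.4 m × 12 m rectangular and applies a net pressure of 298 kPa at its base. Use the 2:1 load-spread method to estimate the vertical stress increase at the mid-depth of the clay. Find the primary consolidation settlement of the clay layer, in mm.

Mid-depth of clay below the ground surface: z = 1.1 + 5.9/2 = 4.05 m.
Total vertical stress at mid-clay: σ_v = 17.8×1.1 + 16.1×2.95 = 67.075 kPa.
Pore pressure: u = 9.81×(4.05 − 0) = 39.73 kPa.
Initial effective stress: σ'_0 = σ_v − u = 67.075 − 39.73 = 27.345 kPa.
Stress increase at mid-clay by the 2:1 spreading method:
Δσ = qBL/((B+z)(L+z)) = 298×5.4×12/((5.4+4.05)(12+4.05)) = 127.32 kPa
Final effective stress: σ'_f = 27.345 + 127.32 = 154.66 kPa.
σ'_f = 154.66 > σ'_p = 120 kPa, so the stress path crosses the preconsolidation pressure — recompression up to σ'_p, then virgin compression beyond:
S_c = H/(1+e₀)·[C_r·log₁₀(σ'_p/σ'_0) + C_c·log₁₀(σ'_f/σ'_p)]
    = 5.9/1.64 × [0.036×log₁₀(120/27.345) + 0.43×log₁₀(154.66/120)]
    = 3.5976 × [0.023123 + 0.047385] = 0.2537 m

S_c ≈ 254 mm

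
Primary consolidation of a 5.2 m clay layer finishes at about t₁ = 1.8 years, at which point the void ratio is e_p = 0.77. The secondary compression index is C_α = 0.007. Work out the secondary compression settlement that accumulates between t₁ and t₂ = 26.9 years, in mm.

Secondary compression: S_s = C_α·H/(1+e_p)·log₁₀(t₂/t₁)
S_s = 0.007×5.2/(1+0.77)×log₁₀(26.9/1.8)
    = 0.02056 × 1.174 = 0.02415 m

S_s ≈ 24.2 mm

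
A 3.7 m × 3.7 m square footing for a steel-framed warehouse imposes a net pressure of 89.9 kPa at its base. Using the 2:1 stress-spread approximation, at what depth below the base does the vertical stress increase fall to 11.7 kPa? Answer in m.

2:1 spreading — at depth z the loaded area has grown by z in each plan dimension:
qB²/(B+z)² = Δσ_z ⇒ z = B(√(q/Δσ_z) − 1) = 3.7×(√(89.9/11.7) − 1) = 6.556 m

z ≈ 6.56 m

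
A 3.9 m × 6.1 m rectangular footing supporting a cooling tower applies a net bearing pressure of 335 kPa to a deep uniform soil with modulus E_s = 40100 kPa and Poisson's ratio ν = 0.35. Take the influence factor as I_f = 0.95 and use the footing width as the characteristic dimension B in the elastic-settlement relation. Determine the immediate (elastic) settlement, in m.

Immediate (elastic) settlement: S_e = q·B·(1−ν²)/E_s · I_f.
S_e = 335 × 3.9 × (1 − 0.35²) / 40100 × 0.95
    = 335 × 3.9 × 0.8775 / 40100 × 0.95
    = 0.02716 m

S_e ≈ 0.0272 m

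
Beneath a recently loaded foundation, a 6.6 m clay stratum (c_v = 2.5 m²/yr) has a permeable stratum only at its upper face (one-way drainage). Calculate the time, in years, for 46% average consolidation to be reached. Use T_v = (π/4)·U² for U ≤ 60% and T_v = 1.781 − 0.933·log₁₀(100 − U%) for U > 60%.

t ≈ 2.9 years

Drainage path length: H_d = H = 6.6 m (single drainage).
U ≤ 60%: T_v = (π/4)·U² = (π/4)×0.46² = 0.16619.
t = T_v·H_d²/c_v = 0.16619×6.6²/2.5 = 2.896 years.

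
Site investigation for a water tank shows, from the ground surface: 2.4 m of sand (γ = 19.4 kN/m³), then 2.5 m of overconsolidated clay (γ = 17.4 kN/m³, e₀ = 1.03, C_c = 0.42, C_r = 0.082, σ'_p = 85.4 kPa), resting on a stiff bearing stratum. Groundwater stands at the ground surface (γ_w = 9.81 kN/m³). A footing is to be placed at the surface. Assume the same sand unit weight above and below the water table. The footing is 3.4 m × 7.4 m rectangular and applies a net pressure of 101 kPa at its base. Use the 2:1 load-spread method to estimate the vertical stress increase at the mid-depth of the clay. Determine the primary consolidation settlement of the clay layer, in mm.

S_c ≈ 30.5 mm

Mid-depth of clay below the ground surface: z = 2.4 + 2.5/2 = 3.65 m.
Total vertical stress at mid-clay: σ_v = 19.4×2.4 + 17.4×1.25 = 68.31 kPa.
Pore pressure: u = 9.81×(3.65 − 0) = 35.806 kPa.
Initial effective stress: σ'_0 = σ_v − u = 68.31 − 35.806 = 32.504 kPa.
Stress increase at mid-clay by the 2:1 spreading method:
Δσ = qBL/((B+z)(L+z)) = 101×3.4×7.4/((3.4+3.65)(7.4+3.65)) = 32.62 kPa
Final effective stress: σ'_f = 32.504 + 32.62 = 65.124 kPa.
σ'_f = 65.124 ≤ σ'_p = 85.4 kPa, so the clay remains overconsolidated and only the recompression index applies:
S_c = C_r·H/(1+e₀)·log₁₀(σ'_f/σ'_0) = 0.082×2.5/2.03×log₁₀(65.124/32.504)
    = 0.10098 × 0.3018 = 0.03048 m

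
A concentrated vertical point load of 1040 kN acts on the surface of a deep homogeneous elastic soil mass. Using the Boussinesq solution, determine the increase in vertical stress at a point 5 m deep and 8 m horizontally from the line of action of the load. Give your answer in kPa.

Boussinesq vertical stress below a point load on an elastic half-space:
Δσ_z = 3P/(2πz²) · [1 + (r/z)²]^(−5/2)
r/z = 8/5 = 1.6; [1+(r/z)²]^(−5/2) = 0.041819.
Δσ_z = 3×1040/(2π×5²) × 0.041819 = 19.863 × 0.041819 = 0.8307 kPa

Δσ_z ≈ 0.831 kPa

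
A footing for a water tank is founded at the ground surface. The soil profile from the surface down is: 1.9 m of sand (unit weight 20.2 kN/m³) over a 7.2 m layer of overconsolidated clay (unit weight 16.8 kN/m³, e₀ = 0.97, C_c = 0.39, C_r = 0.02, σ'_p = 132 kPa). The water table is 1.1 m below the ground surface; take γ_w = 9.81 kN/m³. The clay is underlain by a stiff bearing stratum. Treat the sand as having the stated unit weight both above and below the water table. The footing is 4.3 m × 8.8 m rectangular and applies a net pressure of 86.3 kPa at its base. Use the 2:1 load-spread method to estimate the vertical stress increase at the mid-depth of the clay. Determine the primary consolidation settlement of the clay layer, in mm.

S_c ≈ 11.1 mm

Mid-depth of clay below the ground surface: z = 1.9 + 7.2/2 = 5.5 m.
Total vertical stress at mid-clay: σ_v = 20.2×1.9 + 16.8×3.6 = 98.86 kPa.
Pore pressure: u = 9.81×(5.5 − 1.1) = 43.164 kPa.
Initial effective stress: σ'_0 = σ_v − u = 98.86 − 43.164 = 55.696 kPa.
Stress increase at mid-clay by the 2:1 spreading method:
Δσ = qBL/((B+z)(L+z)) = 86.3×4.3×8.8/((4.3+5.5)(8.8+5.5)) = 23.302 kPa
Final effective stress: σ'_f = 55.696 + 23.302 = 78.998 kPa.
σ'_f = 78.998 ≤ σ'_p = 132 kPa, so the clay remains overconsolidated and only the recompression index applies:
S_c = C_r·H/(1+e₀)·log₁₀(σ'_f/σ'_0) = 0.02×7.2/1.97×log₁₀(78.998/55.696)
    = 0.073096 × 0.15179 = 0.0111 m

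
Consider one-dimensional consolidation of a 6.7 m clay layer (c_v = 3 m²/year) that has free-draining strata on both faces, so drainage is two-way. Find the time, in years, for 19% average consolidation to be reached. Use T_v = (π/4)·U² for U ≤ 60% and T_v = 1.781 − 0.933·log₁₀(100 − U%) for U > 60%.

t ≈ 0.106 years

Drainage path length: H_d = H/2 = 3.35 m (double drainage).
U ≤ 60%: T_v = (π/4)·U² = (π/4)×0.19² = 0.028353.
t = T_v·H_d²/c_v = 0.028353×3.35²/3 = 0.1061 years.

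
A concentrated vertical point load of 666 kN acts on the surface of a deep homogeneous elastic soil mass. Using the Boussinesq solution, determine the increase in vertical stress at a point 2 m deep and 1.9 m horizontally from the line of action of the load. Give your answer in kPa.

Δσ_z ≈ 15.9 kPa

Boussinesq vertical stress below a point load on an elastic half-space:
Δσ_z = 3P/(2πz²) · [1 + (r/z)²]^(−5/2)
r/z = 1.9/2 = 0.95; [1+(r/z)²]^(−5/2) = 0.2003.
Δσ_z = 3×666/(2π×2²) × 0.2003 = 79.498 × 0.2003 = 15.92 kPa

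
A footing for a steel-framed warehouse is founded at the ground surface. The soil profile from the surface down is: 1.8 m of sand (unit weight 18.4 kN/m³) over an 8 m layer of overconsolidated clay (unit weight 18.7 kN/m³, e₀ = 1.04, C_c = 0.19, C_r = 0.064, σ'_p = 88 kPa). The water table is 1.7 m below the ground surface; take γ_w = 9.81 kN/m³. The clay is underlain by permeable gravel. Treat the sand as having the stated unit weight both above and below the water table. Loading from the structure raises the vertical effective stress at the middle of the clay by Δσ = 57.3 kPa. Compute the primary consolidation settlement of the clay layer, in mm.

Mid-depth of clay below the ground surface: z = 1.8 + 8/2 = 5.8 m.
Total vertical stress at mid-clay: σ_v = 18.4×1.8 + 18.7×4 = 107.92 kPa.
Pore pressure: u = 9.81×(5.8 − 1.7) = 40.221 kPa.
Initial effective stress: σ'_0 = σ_v − u = 107.92 − 40.221 = 67.699 kPa.
Final effective stress: σ'_f = 67.699 + 57.3 = 125 kPa.
σ'_f = 125 > σ'_p = 88 kPa, so the stress path crosses the preconsolidation pressure — recompression up to σ'_p, then virgin compression beyond:
S_c = H/(1+e₀)·[C_r·log₁₀(σ'_p/σ'_0) + C_c·log₁₀(σ'_f/σ'_p)]
    = 8/2.04 × [0.064×log₁₀(88/67.699) + 0.19×log₁₀(125/88)]
    = 3.9216 × [0.0072896 + 0.028961] = 0.1422 m

S_c ≈ 142 mm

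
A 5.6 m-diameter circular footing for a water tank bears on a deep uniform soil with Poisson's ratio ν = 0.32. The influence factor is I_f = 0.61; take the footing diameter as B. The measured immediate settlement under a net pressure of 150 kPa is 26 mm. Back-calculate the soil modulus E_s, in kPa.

S_e = q·B·(1−ν²)/E_s · I_f  ⇒  E_s = q·B·(1−ν²)·I_f / S_e.
E_s = 150 × 5.6 × 0.8976 × 0.61 / 0.026 = 17690 kPa

E_s ≈ 17700 kPa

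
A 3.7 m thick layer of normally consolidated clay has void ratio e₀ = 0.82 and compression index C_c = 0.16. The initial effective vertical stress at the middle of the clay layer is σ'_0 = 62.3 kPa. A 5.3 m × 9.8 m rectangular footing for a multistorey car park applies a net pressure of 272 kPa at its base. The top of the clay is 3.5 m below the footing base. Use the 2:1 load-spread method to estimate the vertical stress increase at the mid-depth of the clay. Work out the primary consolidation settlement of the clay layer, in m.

Mid-depth of clay below the footing base: z = 3.5 + 3.7/2 = 5.35 m.
Stress increase at mid-clay by the 2:1 spreading method:
Δσ = qBL/((B+z)(L+z)) = 272×5.3×9.8/((5.3+5.35)(9.8+5.35)) = 87.561 kPa
Final effective stress: σ'_f = σ'_0 + Δσ = 62.3 + 87.561 = 149.86 kPa.
Normally consolidated clay, so the full stress increment lies on the virgin compression line:
S_c = C_c·H/(1+e₀)·log₁₀(σ'_f/σ'_0) = 0.16×3.7/(1+0.82)×log₁₀(149.86/62.3)
    = 0.32527 × 0.3812 = 0.124 m

S_c ≈ 0.124 m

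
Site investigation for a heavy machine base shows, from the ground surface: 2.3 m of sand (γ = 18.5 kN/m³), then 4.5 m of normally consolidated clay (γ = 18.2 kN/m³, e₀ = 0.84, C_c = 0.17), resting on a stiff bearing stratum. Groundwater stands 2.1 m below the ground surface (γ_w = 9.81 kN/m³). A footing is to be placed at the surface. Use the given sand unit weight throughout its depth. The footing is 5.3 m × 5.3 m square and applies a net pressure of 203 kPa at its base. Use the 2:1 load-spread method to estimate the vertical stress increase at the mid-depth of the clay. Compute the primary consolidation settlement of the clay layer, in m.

Mid-depth of clay below the ground surface: z = 2.3 + 4.5/2 = 4.55 m.
Total vertical stress at mid-clay: σ_v = 18.5×2.3 + 18.2×2.25 = 83.5 kPa.
Pore pressure: u = 9.81×(4.55 − 2.1) = 24.035 kPa.
Initial effective stress: σ'_0 = σ_v − u = 83.5 − 24.035 = 59.465 kPa.
Stress increase at mid-clay by the 2:1 spreading method:
Δσ = qBL/((B+z)(L+z)) = 203×5.3×5.3/((5.3+4.55)(5.3+4.55)) = 58.773 kPa
Final effective stress: σ'_f = σ'_0 + Δσ = 59.465 + 58.773 = 118.24 kPa.
Normally consolidated clay, so the full stress increment lies on the virgin compression line:
S_c = C_c·H/(1+e₀)·log₁₀(σ'_f/σ'_0) = 0.17×4.5/(1+0.84)×log₁₀(118.24/59.465)
    = 0.41576 × 0.2985 = 0.1241 m

S_c ≈ 0.124 m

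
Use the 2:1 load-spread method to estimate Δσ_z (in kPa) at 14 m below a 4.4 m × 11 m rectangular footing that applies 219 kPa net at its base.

Δσ_z ≈ 23 kPa

By the 2:1 method the load spreads at 1 horizontal : 2 vertical, so at depth z the loaded area has grown by z in each plan dimension:
Δσ = qBL/((B+z)(L+z)) = 219×4.4×11/((4.4+14)(11+14)) = 23.043 kPa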